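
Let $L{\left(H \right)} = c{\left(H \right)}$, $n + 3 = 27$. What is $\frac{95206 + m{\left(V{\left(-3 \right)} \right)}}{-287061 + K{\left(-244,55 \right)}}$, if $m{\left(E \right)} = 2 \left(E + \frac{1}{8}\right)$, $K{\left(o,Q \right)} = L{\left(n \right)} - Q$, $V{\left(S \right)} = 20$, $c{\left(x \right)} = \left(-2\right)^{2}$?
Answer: $- \frac{126995}{382816} \approx -0.33174$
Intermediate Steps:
$n = 24$ ($n = -3 + 27 = 24$)
$c{\left(x \right)} = 4$
$L{\left(H \right)} = 4$
$K{\left(o,Q \right)} = 4 - Q$
$m{\left(E \right)} = \frac{1}{4} + 2 E$ ($m{\left(E \right)} = 2 \left(E + \frac{1}{8}\right) = 2 \left(\frac{1}{8} + E\right) = \frac{1}{4} + 2 E$)
$\frac{95206 + m{\left(V{\left(-3 \right)} \right)}}{-287061 + K{\left(-244,55 \right)}} = \frac{95206 + \left(\frac{1}{4} + 2 \cdot 20\right)}{-287061 + \left(4 - 55\right)} = \frac{95206 + \left(\frac{1}{4} + 40\right)}{-287061 + \left(4 - 55\right)} = \frac{95206 + \frac{161}{4}}{-287061 - 51} = \frac{380985}{4 \left(-287112\right)} = \frac{380985}{4} \left(- \frac{1}{287112}\right) = - \frac{126995}{382816}$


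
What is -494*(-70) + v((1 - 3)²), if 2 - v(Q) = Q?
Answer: 34578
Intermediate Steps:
v(Q) = 2 - Q
-494*(-70) + v((1 - 3)²) = -494*(-70) + (2 - (1 - 3)²) = 34580 + (2 - 1*(-2)²) = 34580 + (2 - 1*4) = 34580 + (2 - 4) = 34580 - 2 = 34578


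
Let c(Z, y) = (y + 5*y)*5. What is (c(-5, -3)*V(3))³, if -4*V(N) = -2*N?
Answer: -2460375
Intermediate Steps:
V(N) = N/2 (V(N) = -(-1)*N/2 = N/2)
c(Z, y) = 30*y (c(Z, y) = (6*y)*5 = 30*y)
(c(-5, -3)*V(3))³ = ((30*(-3))*((½)*3))³ = (-90*3/2)³ = (-135)³ = -2460375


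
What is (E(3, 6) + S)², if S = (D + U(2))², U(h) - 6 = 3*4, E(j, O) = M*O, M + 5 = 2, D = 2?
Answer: 145924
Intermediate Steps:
M = -3 (M = -5 + 2 = -3)
E(j, O) = -3*O
U(h) = 18 (U(h) = 6 + 3*4 = 6 + 12 = 18)
S = 400 (S = (2 + 18)² = 20² = 400)
(E(3, 6) + S)² = (-3*6 + 400)² = (-18 + 400)² = 382² = 145924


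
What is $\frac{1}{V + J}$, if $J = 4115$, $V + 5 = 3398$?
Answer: $\frac{1}{7508} \approx 0.00013319$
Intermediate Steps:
$V = 3393$ ($V = -5 + 3398 = 3393$)
$\frac{1}{V + J} = \frac{1}{3393 + 4115} = \frac{1}{7508}$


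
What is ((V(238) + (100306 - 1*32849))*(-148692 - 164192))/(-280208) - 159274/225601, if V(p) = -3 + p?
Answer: 298632920933221/3950950313 ≈ 75585.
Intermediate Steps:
((V(238) + (100306 - 1*32849))*(-148692 - 164192))/(-280208) - 159274/225601 = (((-3 + 238) + (100306 - 1*32849))*(-148692 - 164192))/(-280208) - 159274/225601 = ((235 + (100306 - 32849))*(-312884))*(-1/280208) - 159274*1/225601 = ((235 + 67457)*(-312884))*(-1/280208) - 159274/225601 = (67692*(-312884))*(-1/280208) - 159274/225601 = -21179743728*(-1/280208) - 159274/225601 = 1323733983/17513 - 159274/225601 = 298632920933221/3950950313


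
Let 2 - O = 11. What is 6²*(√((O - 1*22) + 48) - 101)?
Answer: -3636 + 36*√17 ≈ -3487.6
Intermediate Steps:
O = -9 (O = 2 - 1*11 = 2 - 11 = -9)
6²*(√((O - 1*22) + 48) - 101) = 6²*(√((-9 - 1*22) + 48) - 101) = 36*(√((-9 - 22) + 48) - 101) = 36*(√(-31 + 48) - 101) = 36*(√17 - 101) = 36*(-101 + √17) = -3636 + 36*√17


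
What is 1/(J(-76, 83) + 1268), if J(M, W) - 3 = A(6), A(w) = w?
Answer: 1/1277 ≈ 0.00078308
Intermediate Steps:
J(M, W) = 9 (J(M, W) = 3 + 6 = 9)
1/(J(-76, 83) + 1268) = 1/(9 + 1268) = 1/1277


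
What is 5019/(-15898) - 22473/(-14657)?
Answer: 283712271/233016986 ≈ 1.2176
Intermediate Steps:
5019/(-15898) - 22473/(-14657) = 5019*(-1/15898) - 22473*(-1/14657) = -5019/15898 + 22473/14657 = 283712271/233016986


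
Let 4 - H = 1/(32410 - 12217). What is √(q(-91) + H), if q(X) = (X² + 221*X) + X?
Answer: I*√4859243156526/20193 ≈ 109.17*I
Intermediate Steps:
q(X) = X² + 222*X
H = 80771/20193 (H = 4 - 1/(32410 - 12217) = 4 - 1/20193 = 80771/20193 ≈ 4.0000)
√(q(-91) + H) = √(-91*(222 - 91) + 80771/20193) = √(-91*131 + 80771/20193) = √(-11921 + 80771/20193) = √(-240639982/20193) = I*√4859243156526/20193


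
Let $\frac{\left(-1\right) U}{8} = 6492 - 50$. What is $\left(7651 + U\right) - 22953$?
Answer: $-66838$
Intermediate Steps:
$U = -51536$ ($U = - 8 \left(6492 - 50\right) = \left(-8\right) 6442 = -51536$)
$\left(7651 + U\right) - 22953 = \left(7651 - 51536\right) - 22953 = -43885 - 22953 = -66838$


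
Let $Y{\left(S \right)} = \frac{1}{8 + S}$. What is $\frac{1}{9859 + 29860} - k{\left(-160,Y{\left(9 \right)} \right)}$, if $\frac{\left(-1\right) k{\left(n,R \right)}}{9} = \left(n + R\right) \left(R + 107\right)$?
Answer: $- \frac{1768973840891}{11478791} \approx -1.5411 \cdot 10^{5}$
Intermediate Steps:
$k{\left(n,R \right)} = - 9 \left(107 + R\right) \left(R + n\right)$ ($k{\left(n,R \right)} = - 9 \left(n + R\right) \left(R + 107\right) = - 9 \left(R + n\right) \left(107 + R\right) = - 9 \left(107 + R\right) \left(R + n\right)$)
$\frac{1}{9859 + 29860} - k{\left(-160,Y{\left(9 \right)} \right)} = \frac{1}{9859 + 29860} - \left(- \frac{963}{8 + 9} - -154080 - 9 \left(\frac{1}{8 + 9}\right)^{2} - 9 \frac{1}{8 + 9} \left(-160\right)\right) = \frac{1}{39719} - \left(- \frac{963}{17} + 154080 - 9 \left(\frac{1}{17}\right)^{2} - 9 \cdot \frac{1}{17} \left(-160\right)\right) = \frac{1}{39719} - \left(\left(-963\right) \frac{1}{17} + 154080 - \frac{9}{289} - \frac{9}{17} \left(-160\right)\right) = \frac{1}{39719} - \left(- \frac{963}{17} + 154080 - \frac{9}{289} + \frac{1440}{17}\right) = \frac{1}{39719} - \frac{44537220}{289} = - \frac{1768973840891}{11478791}$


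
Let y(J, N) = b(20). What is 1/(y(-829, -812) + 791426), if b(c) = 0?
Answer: 1/791426 ≈ 1.2635e-6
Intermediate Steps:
y(J, N) = 0
1/(y(-829, -812) + 791426) = 1/(0 + 791426) = 1/791426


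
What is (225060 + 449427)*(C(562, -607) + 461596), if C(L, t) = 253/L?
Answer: 174973532348835/562 ≈ 3.1134e+11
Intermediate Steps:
(225060 + 449427)*(C(562, -607) + 461596) = (225060 + 449427)*(253/562 + 461596) = 674487*(253*(1/562) + 461596) = 674487*(253/562 + 461596) = 674487*(259417205/562) = 174973532348835/562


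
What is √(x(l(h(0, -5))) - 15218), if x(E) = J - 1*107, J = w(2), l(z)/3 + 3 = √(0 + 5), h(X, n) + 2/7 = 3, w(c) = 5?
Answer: 2*I*√3830 ≈ 123.77*I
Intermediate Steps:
h(X, n) = 19/7 (h(X, n) = -2/7 + 3 = 19/7)
l(z) = -9 + 3*√5 (l(z) = -9 + 3*√(0 + 5) = -9 + 3*√5)
J = 5
x(E) = -102 (x(E) = 5 - 1*107 = 5 - 107 = -102)
√(x(l(h(0, -5))) - 15218) = √(-102 - 15218) = √(-15320) = 2*I*√3830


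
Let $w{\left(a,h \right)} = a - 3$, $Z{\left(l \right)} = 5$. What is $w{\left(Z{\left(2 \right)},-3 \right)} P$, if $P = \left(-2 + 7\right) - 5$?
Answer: $0$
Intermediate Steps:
$P = 0$ ($P = 5 - 5 = 0$)
$w{\left(a,h \right)} = -3 + a$ ($w{\left(a,h \right)} = a - 3 = -3 + a$)
$w{\left(Z{\left(2 \right)},-3 \right)} P = \left(-3 + 5\right) 0 = 2 \cdot 0 = 0$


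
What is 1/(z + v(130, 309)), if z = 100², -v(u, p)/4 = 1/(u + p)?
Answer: 439/4389996 ≈ 0.00010000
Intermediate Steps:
v(u, p) = -4/(p + u) (v(u, p) = -4/(u + p) = -4/(p + u))
z = 10000
1/(z + v(130, 309)) = 1/(10000 - 4/(309 + 130)) = 1/(10000 - 4/439) = 1/(4389996/439) = 439/4389996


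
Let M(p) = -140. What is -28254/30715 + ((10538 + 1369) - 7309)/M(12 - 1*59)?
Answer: -14518313/430010 ≈ -33.763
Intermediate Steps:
-28254/30715 + ((10538 + 1369) - 7309)/M(12 - 1*59) = -28254/30715 + ((10538 + 1369) - 7309)/(-140) = -28254*1/30715 + (11907 - 7309)*(-1/140) = -28254/30715 + 4598*(-1/140) = -28254/30715 - 2299/70 = -14518313/430010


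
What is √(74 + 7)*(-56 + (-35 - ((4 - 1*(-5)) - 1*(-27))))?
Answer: -1143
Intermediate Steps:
√(74 + 7)*(-56 + (-35 - ((4 - 1*(-5)) - 1*(-27)))) = √81*(-56 + (-35 - ((4 + 5) + 27))) = 9*(-56 + (-35 - (9 + 27))) = 9*(-56 + (-35 - 1*36)) = 9*(-56 + (-35 - 36)) = 9*(-56 - 71) = 9*(-127) = -1143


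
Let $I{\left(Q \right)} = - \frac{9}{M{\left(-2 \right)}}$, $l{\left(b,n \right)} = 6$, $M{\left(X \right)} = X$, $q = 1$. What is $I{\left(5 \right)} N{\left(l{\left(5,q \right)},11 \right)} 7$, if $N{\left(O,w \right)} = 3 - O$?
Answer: $- \frac{189}{2} \approx -94.5$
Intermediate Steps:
$I{\left(Q \right)} = \frac{9}{2}$ ($I{\left(Q \right)} = - \frac{9}{-2} = \left(-9\right) \left(- \frac{1}{2}\right) = \frac{9}{2}$)
$I{\left(5 \right)} N{\left(l{\left(5,q \right)},11 \right)} 7 = \frac{9 \left(3 - 6\right)}{2} \cdot 7 = \frac{9}{2} \left(-3\right) 7 = \left(- \frac{27}{2}\right) 7 = - \frac{189}{2}$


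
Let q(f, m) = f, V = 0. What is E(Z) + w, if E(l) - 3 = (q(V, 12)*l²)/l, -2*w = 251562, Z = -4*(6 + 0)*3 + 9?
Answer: -125778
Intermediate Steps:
Z = -63 (Z = -24*3 + 9 = -4*18 + 9 = -72 + 9 = -63)
w = -125781 (w = -½*251562 = -125781)
E(l) = 3 (E(l) = 3 + (0*l²)/l = 3 + 0/l = 3 + 0 = 3)
E(Z) + w = 3 - 125781 = -125778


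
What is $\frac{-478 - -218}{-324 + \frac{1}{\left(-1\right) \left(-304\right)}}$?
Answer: $\frac{15808}{19699} \approx 0.80248$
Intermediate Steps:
$\frac{-478 - -218}{-324 + \frac{1}{\left(-1\right) \left(-304\right)}} = \frac{-478 + 218}{-324 + \frac{1}{304}} = - \frac{260}{-324 + \frac{1}{304}} = - \frac{260}{- \frac{98495}{304}} = \left(-260\right) \left(- \frac{304}{98495}\right) = \frac{15808}{19699}$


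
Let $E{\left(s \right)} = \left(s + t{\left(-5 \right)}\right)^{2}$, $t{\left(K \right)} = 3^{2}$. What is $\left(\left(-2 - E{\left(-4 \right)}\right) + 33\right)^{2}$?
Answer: $36$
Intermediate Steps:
$t{\left(K \right)} = 9$
$E{\left(s \right)} = \left(9 + s\right)^{2}$ ($E{\left(s \right)} = \left(s + 9\right)^{2} = \left(9 + s\right)^{2}$)
$\left(\left(-2 - E{\left(-4 \right)}\right) + 33\right)^{2} = \left(\left(-2 - \left(9 - 4\right)^{2}\right) + 33\right)^{2} = \left(\left(-2 - 5^{2}\right) + 33\right)^{2} = \left(\left(-2 - 25\right) + 33\right)^{2} = \left(-27 + 33\right)^{2} = 6^{2} = 36$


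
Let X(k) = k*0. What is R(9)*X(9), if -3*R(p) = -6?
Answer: 0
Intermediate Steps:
R(p) = 2 (R(p) = -⅓*(-6) = 2)
X(k) = 0
R(9)*X(9) = 2*0 = 0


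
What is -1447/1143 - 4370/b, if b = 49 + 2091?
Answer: -809149/244602 ≈ -3.3080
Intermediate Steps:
b = 2140
-1447/1143 - 4370/b = -1447/1143 - 4370/2140 = -1447*1/1143 - 4370*1/2140 = -1447/1143 - 437/214 = -809149/244602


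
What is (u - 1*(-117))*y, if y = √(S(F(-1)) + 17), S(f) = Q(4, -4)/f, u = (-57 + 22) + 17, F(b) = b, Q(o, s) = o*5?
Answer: 99*I*√3 ≈ 171.47*I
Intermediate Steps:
Q(o, s) = 5*o
u = -18 (u = -35 + 17 = -18)
S(f) = 20/f (S(f) = (5*4)/f = 20/f)
y = I*√3 (y = √(20/(-1) + 17) = √(20*(-1) + 17) = √(-20 + 17) = √(-3) = I*√3 ≈ 1.732*I)
(u - 1*(-117))*y = (-18 - 1*(-117))*(I*√3) = (-18 + 117)*(I*√3) = 99*(I*√3) = 99*I*√3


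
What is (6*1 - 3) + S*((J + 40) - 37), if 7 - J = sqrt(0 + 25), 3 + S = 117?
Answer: 573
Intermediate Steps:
S = 114 (S = -3 + 117 = 114)
J = 2 (J = 7 - sqrt(0 + 25) = 7 - sqrt(25) = 7 - 1*5 = 7 - 5 = 2)
(6*1 - 3) + S*((J + 40) - 37) = (6*1 - 3) + 114*((2 + 40) - 37) = (6 - 3) + 114*(42 - 37) = 3 + 114*5 = 3 + 570 = 573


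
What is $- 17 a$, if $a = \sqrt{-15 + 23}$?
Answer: $- 34 \sqrt{2} \approx -48.083$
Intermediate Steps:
$a = 2 \sqrt{2}$ ($a = \sqrt{8} = 2 \sqrt{2} \approx 2.8284$)
$- 17 a = - 17 \cdot 2 \sqrt{2} = - 34 \sqrt{2}$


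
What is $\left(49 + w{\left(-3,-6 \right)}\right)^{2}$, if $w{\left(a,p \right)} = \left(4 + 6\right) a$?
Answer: $361$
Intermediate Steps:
$w{\left(a,p \right)} = 10 a$
$\left(49 + w{\left(-3,-6 \right)}\right)^{2} = \left(49 + 10 \left(-3\right)\right)^{2} = \left(49 - 30\right)^{2} = 19^{2} = 361$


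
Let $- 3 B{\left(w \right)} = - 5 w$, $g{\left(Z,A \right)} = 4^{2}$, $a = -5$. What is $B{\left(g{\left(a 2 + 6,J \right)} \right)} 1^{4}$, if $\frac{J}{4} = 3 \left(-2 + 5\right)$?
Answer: $\frac{80}{3} \approx 26.667$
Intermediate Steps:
$J = 36$ ($J = 4 \cdot 3 \left(-2 + 5\right) = 4 \cdot 3 \cdot 3 = 4 \cdot 9 = 36$)
$g{\left(Z,A \right)} = 16$
$B{\left(w \right)} = \frac{5 w}{3}$ ($B{\left(w \right)} = - \frac{\left(-5\right) w}{3} = \frac{5 w}{3}$)
$B{\left(g{\left(a 2 + 6,J \right)} \right)} 1^{4} = \frac{5}{3} \cdot 16 \cdot 1^{4} = \frac{80}{3} \cdot 1 = \frac{80}{3}$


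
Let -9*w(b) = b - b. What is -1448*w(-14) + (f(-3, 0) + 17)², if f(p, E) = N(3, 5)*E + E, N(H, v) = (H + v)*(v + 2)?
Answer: 289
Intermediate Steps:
w(b) = 0 (w(b) = -(b - b)/9 = -⅑*0 = 0)
N(H, v) = (2 + v)*(H + v) (N(H, v) = (H + v)*(2 + v) = (2 + v)*(H + v))
f(p, E) = 57*E (f(p, E) = (5² + 2*3 + 2*5 + 3*5)*E + E = (25 + 6 + 10 + 15)*E + E = 56*E + E = 57*E)
-1448*w(-14) + (f(-3, 0) + 17)² = -1448*0 + (57*0 + 17)² = 0 + (0 + 17)² = 0 + 17² = 0 + 289 = 289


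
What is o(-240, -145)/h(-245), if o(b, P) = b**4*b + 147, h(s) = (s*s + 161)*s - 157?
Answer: 796262399853/14745727 ≈ 54000.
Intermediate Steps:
h(s) = -157 + s*(161 + s**2) (h(s) = (s**2 + 161)*s - 157 = (161 + s**2)*s - 157 = s*(161 + s**2) - 157 = -157 + s*(161 + s**2))
o(b, P) = 147 + b**5 (o(b, P) = b**5 + 147 = 147 + b**5)
o(-240, -145)/h(-245) = (147 + (-240)**5)/(-157 + (-245)**3 + 161*(-245)) = (147 - 796262400000)/(-157 - 14706125 - 39445) = -796262399853/(-14745727) = -796262399853*(-1/14745727) = 796262399853/14745727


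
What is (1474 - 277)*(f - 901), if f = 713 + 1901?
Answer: 2050461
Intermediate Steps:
f = 2614
(1474 - 277)*(f - 901) = (1474 - 277)*(2614 - 901) = 1197*1713 = 2050461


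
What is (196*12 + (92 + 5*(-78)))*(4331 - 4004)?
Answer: 671658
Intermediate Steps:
(196*12 + (92 + 5*(-78)))*(4331 - 4004) = (2352 + (92 - 390))*327 = (2352 - 298)*327 = 2054*327 = 671658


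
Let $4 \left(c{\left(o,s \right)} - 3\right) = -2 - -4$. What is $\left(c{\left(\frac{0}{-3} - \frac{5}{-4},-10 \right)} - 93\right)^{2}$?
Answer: $\frac{32041}{4} \approx 8010.3$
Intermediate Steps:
$c{\left(o,s \right)} = \frac{7}{2}$ ($c{\left(o,s \right)} = 3 + \frac{-2 - -4}{4} = 3 + \frac{-2 + 4}{4} = 3 + \frac{1}{4} \cdot 2 = 3 + \frac{1}{2} = \frac{7}{2}$)
$\left(c{\left(\frac{0}{-3} - \frac{5}{-4},-10 \right)} - 93\right)^{2} = \left(\frac{7}{2} - 93\right)^{2} = \left(- \frac{179}{2}\right)^{2} = \frac{32041}{4}$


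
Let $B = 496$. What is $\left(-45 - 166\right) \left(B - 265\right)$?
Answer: $-48741$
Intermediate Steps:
$\left(-45 - 166\right) \left(B - 265\right) = \left(-45 - 166\right) \left(496 - 265\right) = \left(-211\right) 231 = -48741$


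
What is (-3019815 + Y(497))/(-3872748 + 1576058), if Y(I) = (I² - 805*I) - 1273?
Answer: 1587082/1148345 ≈ 1.3821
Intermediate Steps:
Y(I) = -1273 + I² - 805*I
(-3019815 + Y(497))/(-3872748 + 1576058) = (-3019815 + (-1273 + 497² - 805*497))/(-3872748 + 1576058) = (-3019815 + (-1273 + 247009 - 400085))/(-2296690) = (-3019815 - 154349)*(-1/2296690) = -3174164*(-1/2296690) = 1587082/1148345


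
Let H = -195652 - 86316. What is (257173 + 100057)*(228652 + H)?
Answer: -19046074680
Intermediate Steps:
H = -281968
(257173 + 100057)*(228652 + H) = (257173 + 100057)*(228652 - 281968) = 357230*(-53316) = -19046074680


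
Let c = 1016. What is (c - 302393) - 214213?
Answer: -515590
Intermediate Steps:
(c - 302393) - 214213 = (1016 - 302393) - 214213 = -301377 - 214213 = -515590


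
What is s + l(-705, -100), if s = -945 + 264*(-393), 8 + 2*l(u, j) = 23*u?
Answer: -225617/2 ≈ -1.1281e+5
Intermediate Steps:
l(u, j) = -4 + 23*u/2 (l(u, j) = -4 + (23*u)/2 = -4 + 23*u/2)
s = -104697 (s = -945 - 103752 = -104697)
s + l(-705, -100) = -104697 + (-4 + (23/2)*(-705)) = -104697 + (-4 - 16215/2) = -104697 - 16223/2 = -225617/2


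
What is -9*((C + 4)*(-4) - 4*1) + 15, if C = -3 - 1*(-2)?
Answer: 159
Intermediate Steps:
C = -1 (C = -3 + 2 = -1)
-9*((C + 4)*(-4) - 4*1) + 15 = -9*((-1 + 4)*(-4) - 4*1) + 15 = -9*(3*(-4) - 4) + 15 = -9*(-12 - 4) + 15 = -9*(-16) + 15 = 144 + 15 = 159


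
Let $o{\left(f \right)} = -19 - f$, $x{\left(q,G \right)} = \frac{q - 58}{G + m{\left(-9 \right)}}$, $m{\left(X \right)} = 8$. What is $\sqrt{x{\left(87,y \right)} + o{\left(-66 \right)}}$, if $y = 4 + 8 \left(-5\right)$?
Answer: $\frac{3 \sqrt{1001}}{14} \approx 6.7797$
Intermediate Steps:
$y = -36$ ($y = 4 - 40 = -36$)
$x{\left(q,G \right)} = \frac{-58 + q}{8 + G}$ ($x{\left(q,G \right)} = \frac{q - 58}{G + 8} = \frac{-58 + q}{8 + G}$)
$\sqrt{x{\left(87,y \right)} + o{\left(-66 \right)}} = \sqrt{\frac{-58 + 87}{8 - 36} - -47} = \sqrt{\frac{1}{-28} \cdot 29 + \left(-19 + 66\right)} = \sqrt{\left(- \frac{1}{28}\right) 29 + 47} = \sqrt{- \frac{29}{28} + 47} = \sqrt{\frac{1287}{28}} = \frac{3 \sqrt{1001}}{14}$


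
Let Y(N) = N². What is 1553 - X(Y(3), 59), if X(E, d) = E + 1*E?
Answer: 1535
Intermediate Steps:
X(E, d) = 2*E (X(E, d) = E + E = 2*E)
1553 - X(Y(3), 59) = 1553 - 2*3² = 1553 - 2*9 = 1553 - 1*18 = 1553 - 18 = 1535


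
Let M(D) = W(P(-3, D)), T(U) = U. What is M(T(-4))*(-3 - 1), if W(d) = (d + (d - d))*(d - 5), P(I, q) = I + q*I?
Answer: -144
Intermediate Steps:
P(I, q) = I + I*q
W(d) = d*(-5 + d) (W(d) = (d + 0)*(-5 + d) = d*(-5 + d))
M(D) = (-8 - 3*D)*(-3 - 3*D) (M(D) = (-3*(1 + D))*(-5 - 3*(1 + D)) = (-3 - 3*D)*(-5 + (-3 - 3*D)) = (-3 - 3*D)*(-8 - 3*D) = (-8 - 3*D)*(-3 - 3*D))
M(T(-4))*(-3 - 1) = (3*(1 - 4)*(8 + 3*(-4)))*(-3 - 1) = (3*(-3)*(8 - 12))*(-4) = (3*(-3)*(-4))*(-4) = 36*(-4) = -144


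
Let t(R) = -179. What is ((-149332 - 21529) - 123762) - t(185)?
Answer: -294444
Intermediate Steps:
((-149332 - 21529) - 123762) - t(185) = ((-149332 - 21529) - 123762) - 1*(-179) = (-170861 - 123762) + 179 = -294623 + 179 = -294444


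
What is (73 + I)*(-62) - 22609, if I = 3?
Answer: -27321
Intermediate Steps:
(73 + I)*(-62) - 22609 = (73 + 3)*(-62) - 22609 = 76*(-62) - 22609 = -4712 - 22609 = -27321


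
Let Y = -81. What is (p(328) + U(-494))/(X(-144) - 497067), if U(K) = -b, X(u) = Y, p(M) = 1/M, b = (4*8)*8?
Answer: 27989/54354848 ≈ 0.00051493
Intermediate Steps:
b = 256 (b = 32*8 = 256)
X(u) = -81
U(K) = -256 (U(K) = -1*256 = -256)
(p(328) + U(-494))/(X(-144) - 497067) = (1/328 - 256)/(-81 - 497067) = (1/328 - 256)/(-497148) = -83967/328*(-1/497148) = 27989/54354848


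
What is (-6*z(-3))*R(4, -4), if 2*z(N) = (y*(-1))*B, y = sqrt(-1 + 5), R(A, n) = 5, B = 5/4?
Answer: 75/2 ≈ 37.500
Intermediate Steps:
B = 5/4 (B = 5*(1/4) = 5/4 ≈ 1.2500)
y = 2 (y = sqrt(4) = 2)
z(N) = -5/4 (z(N) = ((2*(-1))*(5/4))/2 = (-2*5/4)/2 = (1/2)*(-5/2) = -5/4)
(-6*z(-3))*R(4, -4) = -6*(-5/4)*5 = (15/2)*5 = 75/2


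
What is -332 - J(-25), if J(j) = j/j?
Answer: -333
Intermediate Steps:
J(j) = 1
-332 - J(-25) = -332 - 1*1 = -332 - 1 = -333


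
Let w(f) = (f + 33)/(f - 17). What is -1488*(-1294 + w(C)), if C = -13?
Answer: 1926464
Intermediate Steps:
w(f) = (33 + f)/(-17 + f)
-1488*(-1294 + w(C)) = -1488*(-1294 + (33 - 13)/(-17 - 13)) = -1488*(-1294 + 20/(-30)) = -1488*(-1294 - 1/30*20) = -1488*(-1294 - 2/3) = -1488*(-3884/3) = 1926464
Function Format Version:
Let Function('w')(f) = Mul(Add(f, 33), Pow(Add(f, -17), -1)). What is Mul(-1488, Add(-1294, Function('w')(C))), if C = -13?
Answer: 1926464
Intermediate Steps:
Function('w')(f) = Mul(Pow(Add(-17, f), -1), Add(33, f)) (Function('w')(f) = Mul(Add(33, f), Pow(Add(-17, f), -1)) = Mul(Pow(Add(-17, f), -1), Add(33, f)))
Mul(-1488, Add(-1294, Function('w')(C))) = Mul(-1488, Add(-1294, Mul(Pow(Add(-17, -13), -1), Add(33, -13)))) = Mul(-1488, Add(-1294, Mul(Pow(-30, -1), 20))) = Mul(-1488, Add(-1294, Mul(Rational(-1, 30), 20))) = Mul(-1488, Add(-1294, Rational(-2, 3))) = Mul(-1488, Rational(-3884, 3)) = 1926464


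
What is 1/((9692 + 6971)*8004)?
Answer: 1/133370652 ≈ 7.4979e-9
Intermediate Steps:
1/((9692 + 6971)*8004) = (1/8004)/16663 = (1/16663)*(1/8004) = 1/133370652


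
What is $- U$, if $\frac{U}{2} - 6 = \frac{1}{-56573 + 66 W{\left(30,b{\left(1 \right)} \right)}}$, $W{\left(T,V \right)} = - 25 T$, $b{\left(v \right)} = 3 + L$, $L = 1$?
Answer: $- \frac{1272874}{106073} \approx -12.0$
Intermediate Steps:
$b{\left(v \right)} = 4$ ($b{\left(v \right)} = 3 + 1 = 4$)
$U = \frac{1272874}{106073}$ ($U = 12 + \frac{2}{-56573 + 66 \left(\left(-25\right) 30\right)} = 12 + \frac{2}{-56573 + 66 \left(-750\right)} = 12 + \frac{2}{-56573 - 49500} = 12 + \frac{2}{-106073} = 12 + 2 \left(- \frac{1}{106073}\right) = 12 - \frac{2}{106073} = \frac{1272874}{106073} \approx 12.0$)
$- U = \left(-1\right) \frac{1272874}{106073} = - \frac{1272874}{106073}$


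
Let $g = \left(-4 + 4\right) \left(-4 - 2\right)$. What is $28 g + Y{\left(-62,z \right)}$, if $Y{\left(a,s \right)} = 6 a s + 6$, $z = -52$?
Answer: $19350$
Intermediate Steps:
$g = 0$ ($g = 0 \left(-6\right) = 0$)
$Y{\left(a,s \right)} = 6 + 6 a s$ ($Y{\left(a,s \right)} = 6 a s + 6 = 6 + 6 a s$)
$28 g + Y{\left(-62,z \right)} = 28 \cdot 0 + \left(6 + 6 \left(-62\right) \left(-52\right)\right) = 0 + \left(6 + 19344\right) = 0 + 19350 = 19350$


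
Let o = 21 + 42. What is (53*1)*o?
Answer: 3339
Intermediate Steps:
o = 63
(53*1)*o = (53*1)*63 = 53*63 = 3339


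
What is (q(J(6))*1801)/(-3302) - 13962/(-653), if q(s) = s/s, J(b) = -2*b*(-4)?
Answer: 44926471/2156206 ≈ 20.836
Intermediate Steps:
J(b) = 8*b
q(s) = 1
(q(J(6))*1801)/(-3302) - 13962/(-653) = (1*1801)/(-3302) - 13962/(-653) = 1801*(-1/3302) - 13962*(-1/653) = -1801/3302 + 13962/653 = 44926471/2156206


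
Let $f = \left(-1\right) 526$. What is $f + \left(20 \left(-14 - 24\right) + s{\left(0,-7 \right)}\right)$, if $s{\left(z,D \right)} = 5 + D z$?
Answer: $-1281$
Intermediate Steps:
$f = -526$
$f + \left(20 \left(-14 - 24\right) + s{\left(0,-7 \right)}\right) = -526 + \left(20 \left(-14 - 24\right) + \left(5 - 0\right)\right) = -526 + \left(20 \left(-38\right) + \left(5 + 0\right)\right) = -526 + \left(-760 + 5\right) = -526 - 755 = -1281$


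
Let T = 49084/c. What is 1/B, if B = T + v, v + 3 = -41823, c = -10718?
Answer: -5359/224170076 ≈ -2.3906e-5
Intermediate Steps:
v = -41826 (v = -3 - 41823 = -41826)
T = -24542/5359 (T = 49084/(-10718) = 49084*(-1/10718) = -24542/5359 ≈ -4.5796)
B = -224170076/5359 (B = -24542/5359 - 41826 = -224170076/5359 ≈ -41831.)
1/B = 1/(-224170076/5359) = -5359/224170076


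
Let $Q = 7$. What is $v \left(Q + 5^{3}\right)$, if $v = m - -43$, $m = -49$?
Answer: $-792$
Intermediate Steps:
$v = -6$ ($v = -49 - -43 = -49 + 43 = -6$)
$v \left(Q + 5^{3}\right) = - 6 \left(7 + 5^{3}\right) = - 6 \left(7 + 125\right) = \left(-6\right) 132 = -792$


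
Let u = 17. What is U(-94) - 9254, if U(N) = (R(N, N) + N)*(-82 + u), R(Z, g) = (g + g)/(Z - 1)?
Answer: -62180/19 ≈ -3272.6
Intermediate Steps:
R(Z, g) = 2*g/(-1 + Z) (R(Z, g) = (2*g)/(-1 + Z) = 2*g/(-1 + Z))
U(N) = -65*N - 130*N/(-1 + N) (U(N) = (2*N/(-1 + N) + N)*(-82 + 17) = (N + 2*N/(-1 + N))*(-65) = -65*N - 130*N/(-1 + N))
U(-94) - 9254 = 65*(-94)*(-1 - 1*(-94))/(-1 - 94) - 9254 = 65*(-94)*(-1 + 94)/(-95) - 9254 = 65*(-94)*(-1/95)*93 - 9254 = 113646/19 - 9254 = -62180/19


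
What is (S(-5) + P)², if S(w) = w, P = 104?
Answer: 9801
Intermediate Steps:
(S(-5) + P)² = (-5 + 104)² = 99² = 9801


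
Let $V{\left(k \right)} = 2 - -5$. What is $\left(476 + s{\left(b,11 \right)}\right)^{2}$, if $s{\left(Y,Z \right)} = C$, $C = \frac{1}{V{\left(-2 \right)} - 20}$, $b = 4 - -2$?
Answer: $\frac{38278969}{169} \approx 2.265 \cdot 10^{5}$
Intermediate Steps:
$V{\left(k \right)} = 7$ ($V{\left(k \right)} = 2 + 5 = 7$)
$b = 6$ ($b = 4 + 2 = 6$)
$C = - \frac{1}{13}$ ($C = \frac{1}{7 - 20} = \frac{1}{-13} = - \frac{1}{13} \approx -0.076923$)
$s{\left(Y,Z \right)} = - \frac{1}{13}$
$\left(476 + s{\left(b,11 \right)}\right)^{2} = \left(476 - \frac{1}{13}\right)^{2} = \left(\frac{6187}{13}\right)^{2} = \frac{38278969}{169}$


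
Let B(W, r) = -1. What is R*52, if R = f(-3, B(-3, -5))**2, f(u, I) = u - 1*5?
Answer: 3328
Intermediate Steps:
f(u, I) = -5 + u (f(u, I) = u - 5 = -5 + u)
R = 64 (R = (-5 - 3)**2 = (-8)**2 = 64)
R*52 = 64*52 = 3328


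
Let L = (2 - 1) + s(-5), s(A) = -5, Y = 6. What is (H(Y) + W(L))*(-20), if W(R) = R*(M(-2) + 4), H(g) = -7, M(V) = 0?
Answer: 460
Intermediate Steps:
L = -4 (L = (2 - 1) - 5 = 1 - 5 = -4)
W(R) = 4*R (W(R) = R*(0 + 4) = R*4 = 4*R)
(H(Y) + W(L))*(-20) = (-7 + 4*(-4))*(-20) = (-7 - 16)*(-20) = -23*(-20) = 460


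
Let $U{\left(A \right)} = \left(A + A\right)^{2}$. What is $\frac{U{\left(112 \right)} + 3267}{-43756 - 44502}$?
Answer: $- \frac{53443}{88258} \approx -0.60553$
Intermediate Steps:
$U{\left(A \right)} = 4 A^{2}$ ($U{\left(A \right)} = \left(2 A\right)^{2} = 4 A^{2}$)
$\frac{U{\left(112 \right)} + 3267}{-43756 - 44502} = \frac{4 \cdot 112^{2} + 3267}{-43756 - 44502} = \frac{4 \cdot 12544 + 3267}{-88258} = \left(50176 + 3267\right) \left(- \frac{1}{88258}\right) = 53443 \left(- \frac{1}{88258}\right) = - \frac{53443}{88258}$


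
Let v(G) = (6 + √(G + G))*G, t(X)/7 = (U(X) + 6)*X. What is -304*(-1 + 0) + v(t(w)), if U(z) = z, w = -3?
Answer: -74 - 189*I*√14 ≈ -74.0 - 707.17*I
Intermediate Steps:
t(X) = 7*X*(6 + X) (t(X) = 7*((X + 6)*X) = 7*((6 + X)*X) = 7*(X*(6 + X)) = 7*X*(6 + X))
v(G) = G*(6 + √2*√G) (v(G) = (6 + √(2*G))*G = (6 + √2*√G)*G = G*(6 + √2*√G))
-304*(-1 + 0) + v(t(w)) = -304*(-1 + 0) + (6*(7*(-3)*(6 - 3)) + √2*(7*(-3)*(6 - 3))^(3/2)) = -304*(-1) + (6*(7*(-3)*3) + √2*(7*(-3)*3)^(3/2)) = -76*(-4) + (6*(-63) + √2*(-63)^(3/2)) = 304 + (-378 + √2*(-189*I*√7)) = 304 + (-378 - 189*I*√14) = -74 - 189*I*√14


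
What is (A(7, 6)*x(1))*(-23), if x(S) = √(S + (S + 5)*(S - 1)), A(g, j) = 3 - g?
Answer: 92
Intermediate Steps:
x(S) = √(S + (-1 + S)*(5 + S)) (x(S) = √(S + (5 + S)*(-1 + S)) = √(S + (-1 + S)*(5 + S)))
(A(7, 6)*x(1))*(-23) = ((3 - 1*7)*√(-5 + 1² + 5*1))*(-23) = ((3 - 7)*√(-5 + 1 + 5))*(-23) = -4*√1*(-23) = -4*1*(-23) = -4*(-23) = 92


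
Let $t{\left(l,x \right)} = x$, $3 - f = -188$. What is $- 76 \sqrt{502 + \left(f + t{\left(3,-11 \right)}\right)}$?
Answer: $- 76 \sqrt{682} \approx -1984.8$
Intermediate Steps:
$f = 191$ ($f = 3 - -188 = 3 + 188 = 191$)
$- 76 \sqrt{502 + \left(f + t{\left(3,-11 \right)}\right)} = - 76 \sqrt{502 + \left(191 - 11\right)} = - 76 \sqrt{502 + 180} = - 76 \sqrt{682}$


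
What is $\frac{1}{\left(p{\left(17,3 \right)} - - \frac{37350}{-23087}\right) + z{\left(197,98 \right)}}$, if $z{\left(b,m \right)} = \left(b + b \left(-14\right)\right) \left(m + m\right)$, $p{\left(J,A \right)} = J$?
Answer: $- \frac{23087}{11588303043} \approx -1.9923 \cdot 10^{-6}$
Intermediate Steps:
$z{\left(b,m \right)} = - 26 b m$ ($z{\left(b,m \right)} = \left(b - 14 b\right) 2 m = - 13 b 2 m = - 26 b m$)
$\frac{1}{\left(p{\left(17,3 \right)} - - \frac{37350}{-23087}\right) + z{\left(197,98 \right)}} = \frac{1}{\left(17 - - \frac{37350}{-23087}\right) - 5122 \cdot 98} = \frac{1}{\left(17 - \left(-37350\right) \left(- \frac{1}{23087}\right)\right) - 501956} = \frac{1}{\left(17 - \frac{37350}{23087}\right) - 501956} = \frac{1}{\frac{355129}{23087} - 501956} = \frac{1}{- \frac{11588303043}{23087}} = - \frac{23087}{11588303043}$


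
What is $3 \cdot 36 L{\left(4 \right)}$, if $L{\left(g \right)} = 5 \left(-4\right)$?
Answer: $-2160$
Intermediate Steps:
$L{\left(g \right)} = -20$
$3 \cdot 36 L{\left(4 \right)} = 3 \cdot 36 \left(-20\right) = 108 \left(-20\right) = -2160$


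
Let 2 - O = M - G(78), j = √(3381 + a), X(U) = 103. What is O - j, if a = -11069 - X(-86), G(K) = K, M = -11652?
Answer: 11732 - 7*I*√159 ≈ 11732.0 - 88.267*I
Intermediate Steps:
a = -11172 (a = -11069 - 1*103 = -11069 - 103 = -11172)
j = 7*I*√159 (j = √(3381 - 11172) = √(-7791) = 7*I*√159 ≈ 88.267*I)
O = 11732 (O = 2 - (-11652 - 1*78) = 2 - (-11652 - 78) = 2 - 1*(-11730) = 2 + 11730 = 11732)
O - j = 11732 - 7*I*√159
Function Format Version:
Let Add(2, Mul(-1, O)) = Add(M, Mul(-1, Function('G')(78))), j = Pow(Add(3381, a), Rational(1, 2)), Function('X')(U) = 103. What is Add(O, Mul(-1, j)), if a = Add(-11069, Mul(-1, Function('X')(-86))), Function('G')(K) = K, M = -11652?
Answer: Add(11732, Mul(-7, I, Pow(159, Rational(1, 2)))) ≈ Add(11732., Mul(-88.267, I))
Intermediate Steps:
a = -11172 (a = Add(-11069, Mul(-1, 103)) = Add(-11069, -103) = -11172)
j = Mul(7, I, Pow(159, Rational(1, 2))) (j = Pow(Add(3381, -11172), Rational(1, 2)) = Pow(-7791, Rational(1, 2)) = Mul(7, I, Pow(159, Rational(1, 2))) ≈ Mul(88.267, I))
O = 11732 (O = Add(2, Mul(-1, Add(-11652, Mul(-1, 78)))) = Add(2, Mul(-1, Add(-11652, -78))) = Add(2, Mul(-1, -11730)) = Add(2, 11730) = 11732)
Add(O, Mul(-1, j)) = Add(11732, Mul(-1, Mul(7, I, Pow(159, Rational(1, 2))))) = Add(11732, Mul(-7, I, Pow(159, Rational(1, 2))))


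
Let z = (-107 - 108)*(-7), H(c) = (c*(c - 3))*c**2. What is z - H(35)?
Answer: -1370495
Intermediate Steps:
H(c) = c**3*(-3 + c) (H(c) = (c*(-3 + c))*c**2 = c**3*(-3 + c))
z = 1505 (z = -215*(-7) = 1505)
z - H(35) = 1505 - 35**3*(-3 + 35) = 1505 - 42875*32 = 1505 - 1*1372000 = 1505 - 1372000 = -1370495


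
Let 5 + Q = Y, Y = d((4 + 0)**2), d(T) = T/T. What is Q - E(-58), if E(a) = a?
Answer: 54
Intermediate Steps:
d(T) = 1
Y = 1
Q = -4 (Q = -5 + 1 = -4)
Q - E(-58) = -4 - 1*(-58) = -4 + 58 = 54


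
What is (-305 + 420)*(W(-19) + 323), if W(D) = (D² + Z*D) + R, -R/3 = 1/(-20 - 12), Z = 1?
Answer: 2447545/32 ≈ 76486.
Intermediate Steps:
R = 3/32 (R = -3/(-20 - 12) = -3/(-32) = -3*(-1/32) = 3/32 ≈ 0.093750)
W(D) = 3/32 + D + D² (W(D) = (D² + 1*D) + 3/32 = (D² + D) + 3/32 = (D + D²) + 3/32 = 3/32 + D + D²)
(-305 + 420)*(W(-19) + 323) = (-305 + 420)*((3/32 - 19 + (-19)²) + 323) = 115*((3/32 - 19 + 361) + 323) = 115*(10947/32 + 323) = 115*(21283/32) = 2447545/32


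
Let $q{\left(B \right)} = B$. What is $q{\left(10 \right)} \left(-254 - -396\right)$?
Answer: $1420$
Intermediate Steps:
$q{\left(10 \right)} \left(-254 - -396\right) = 10 \left(-254 - -396\right) = 10 \left(-254 + 396\right) = 10 \cdot 142 = 1420$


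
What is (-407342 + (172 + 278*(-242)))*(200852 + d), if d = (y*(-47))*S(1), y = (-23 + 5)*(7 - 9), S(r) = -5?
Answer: -99307241152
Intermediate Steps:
y = 36 (y = -18*(-2) = 36)
d = 8460 (d = (36*(-47))*(-5) = -1692*(-5) = 8460)
(-407342 + (172 + 278*(-242)))*(200852 + d) = (-407342 + (172 + 278*(-242)))*(200852 + 8460) = (-407342 + (172 - 67276))*209312 = (-407342 - 67104)*209312 = -474446*209312 = -99307241152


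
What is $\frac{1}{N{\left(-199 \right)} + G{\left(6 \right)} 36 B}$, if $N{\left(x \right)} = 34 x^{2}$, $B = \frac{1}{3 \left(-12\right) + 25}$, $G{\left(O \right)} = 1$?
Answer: $\frac{11}{14810738} \approx 7.427 \cdot 10^{-7}$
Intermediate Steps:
$B = - \frac{1}{11}$ ($B = \frac{1}{-36 + 25} = \frac{1}{-11} = - \frac{1}{11} \approx -0.090909$)
$\frac{1}{N{\left(-199 \right)} + G{\left(6 \right)} 36 B} = \frac{1}{34 \left(-199\right)^{2} + 1 \cdot 36 \left(- \frac{1}{11}\right)} = \frac{1}{34 \cdot 39601 + 36 \left(- \frac{1}{11}\right)} = \frac{1}{1346434 - \frac{36}{11}} = \frac{1}{\frac{14810738}{11}} = \frac{11}{14810738}$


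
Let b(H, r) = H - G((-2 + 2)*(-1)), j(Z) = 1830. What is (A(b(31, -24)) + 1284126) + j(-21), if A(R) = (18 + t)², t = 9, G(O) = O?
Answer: 1286685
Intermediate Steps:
b(H, r) = H (b(H, r) = H - (-2 + 2)*(-1) = H - 0*(-1) = H - 1*0 = H + 0 = H)
A(R) = 729 (A(R) = (18 + 9)² = 27² = 729)
(A(b(31, -24)) + 1284126) + j(-21) = (729 + 1284126) + 1830 = 1284855 + 1830 = 1286685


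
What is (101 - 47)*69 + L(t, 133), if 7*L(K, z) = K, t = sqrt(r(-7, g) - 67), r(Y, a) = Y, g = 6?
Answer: 3726 + I*sqrt(74)/7 ≈ 3726.0 + 1.2289*I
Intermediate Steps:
t = I*sqrt(74) (t = sqrt(-7 - 67) = sqrt(-74) = I*sqrt(74) ≈ 8.6023*I)
L(K, z) = K/7
(101 - 47)*69 + L(t, 133) = (101 - 47)*69 + (I*sqrt(74))/7 = 54*69 + I*sqrt(74)/7 = 3726 + I*sqrt(74)/7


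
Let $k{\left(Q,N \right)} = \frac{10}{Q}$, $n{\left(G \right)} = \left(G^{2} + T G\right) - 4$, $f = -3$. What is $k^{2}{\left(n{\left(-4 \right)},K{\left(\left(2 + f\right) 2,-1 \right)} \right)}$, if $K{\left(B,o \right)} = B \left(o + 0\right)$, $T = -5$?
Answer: $\frac{25}{256} \approx 0.097656$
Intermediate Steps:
$n{\left(G \right)} = -4 + G^{2} - 5 G$ ($n{\left(G \right)} = \left(G^{2} - 5 G\right) - 4 = -4 + G^{2} - 5 G$)
$K{\left(B,o \right)} = B o$
$k^{2}{\left(n{\left(-4 \right)},K{\left(\left(2 + f\right) 2,-1 \right)} \right)} = \left(\frac{10}{-4 + \left(-4\right)^{2} - -20}\right)^{2} = \left(\frac{10}{-4 + 16 + 20}\right)^{2} = \left(\frac{10}{32}\right)^{2} = \left(10 \cdot \frac{1}{32}\right)^{2} = \left(\frac{5}{16}\right)^{2} = \frac{25}{256}$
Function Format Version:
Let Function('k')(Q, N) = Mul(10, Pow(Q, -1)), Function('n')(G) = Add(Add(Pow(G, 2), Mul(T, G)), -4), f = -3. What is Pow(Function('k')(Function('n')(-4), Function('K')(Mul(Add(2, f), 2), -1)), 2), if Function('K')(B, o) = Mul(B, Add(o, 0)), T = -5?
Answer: Rational(25, 256) ≈ 0.097656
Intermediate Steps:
Function('n')(G) = Add(-4, Pow(G, 2), Mul(-5, G)) (Function('n')(G) = Add(Add(Pow(G, 2), Mul(-5, G)), -4) = Add(-4, Pow(G, 2), Mul(-5, G)))
Function('K')(B, o) = Mul(B, o)
Pow(Function('k')(Function('n')(-4), Function('K')(Mul(Add(2, f), 2), -1)), 2) = Pow(Mul(10, Pow(Add(-4, Pow(-4, 2), Mul(-5, -4)), -1)), 2) = Pow(Mul(10, Pow(Add(-4, 16, 20), -1)), 2) = Pow(Mul(10, Pow(32, -1)), 2) = Pow(Mul(10, Rational(1, 32)), 2) = Pow(Rational(5, 16), 2) = Rational(25, 256)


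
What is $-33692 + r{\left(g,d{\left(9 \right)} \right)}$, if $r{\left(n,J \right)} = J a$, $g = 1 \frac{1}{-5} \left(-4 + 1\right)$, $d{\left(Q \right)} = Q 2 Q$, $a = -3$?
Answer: $-34178$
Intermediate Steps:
$d{\left(Q \right)} = 2 Q^{2}$ ($d{\left(Q \right)} = 2 Q Q = 2 Q^{2}$)
$g = \frac{3}{5}$ ($g = 1 \left(- \frac{1}{5}\right) \left(-3\right) = \left(- \frac{1}{5}\right) \left(-3\right) = \frac{3}{5} \approx 0.6$)
$r{\left(n,J \right)} = - 3 J$ ($r{\left(n,J \right)} = J \left(-3\right) = - 3 J$)
$-33692 + r{\left(g,d{\left(9 \right)} \right)} = -33692 - 3 \cdot 2 \cdot 9^{2} = -33692 - 3 \cdot 2 \cdot 81 = -33692 - 486 = -34178$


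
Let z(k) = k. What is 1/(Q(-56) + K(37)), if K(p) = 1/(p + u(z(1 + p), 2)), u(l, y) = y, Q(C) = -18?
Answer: -39/701 ≈ -0.055635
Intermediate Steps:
K(p) = 1/(2 + p) (K(p) = 1/(p + 2) = 1/(2 + p))
1/(Q(-56) + K(37)) = 1/(-18 + 1/(2 + 37)) = 1/(-18 + 1/39) = 1/(-701/39) = -39/701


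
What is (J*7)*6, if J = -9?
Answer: -378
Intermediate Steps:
(J*7)*6 = -9*7*6 = -63*6 = -378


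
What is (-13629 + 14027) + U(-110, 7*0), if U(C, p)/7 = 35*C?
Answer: -26552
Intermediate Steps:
U(C, p) = 245*C (U(C, p) = 7*(35*C) = 245*C)
(-13629 + 14027) + U(-110, 7*0) = (-13629 + 14027) + 245*(-110) = 398 - 26950 = -26552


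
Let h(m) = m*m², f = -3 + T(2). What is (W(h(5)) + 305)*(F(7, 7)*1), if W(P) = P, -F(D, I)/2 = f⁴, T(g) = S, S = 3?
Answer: 0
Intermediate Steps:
T(g) = 3
f = 0 (f = -3 + 3 = 0)
F(D, I) = 0 (F(D, I) = -2*0⁴ = -2*0 = 0)
h(m) = m³
(W(h(5)) + 305)*(F(7, 7)*1) = (5³ + 305)*(0*1) = (125 + 305)*0 = 430*0 = 0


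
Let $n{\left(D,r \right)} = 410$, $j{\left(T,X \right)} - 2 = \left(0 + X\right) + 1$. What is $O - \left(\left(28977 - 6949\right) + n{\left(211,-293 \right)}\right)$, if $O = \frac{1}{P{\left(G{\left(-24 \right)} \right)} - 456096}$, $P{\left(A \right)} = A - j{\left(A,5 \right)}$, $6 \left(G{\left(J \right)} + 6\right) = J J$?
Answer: $- \frac{10232042133}{456014} \approx -22438.0$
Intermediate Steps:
$j{\left(T,X \right)} = 3 + X$ ($j{\left(T,X \right)} = 2 + \left(\left(0 + X\right) + 1\right) = 2 + \left(X + 1\right) = 2 + \left(1 + X\right) = 3 + X$)
$G{\left(J \right)} = -6 + \frac{J^{2}}{6}$ ($G{\left(J \right)} = -6 + \frac{J J}{6} = -6 + \frac{J^{2}}{6}$)
$P{\left(A \right)} = -8 + A$ ($P{\left(A \right)} = A - \left(3 + 5\right) = A - 8 = -8 + A$)
$O = - \frac{1}{456014}$ ($O = \frac{1}{\left(-8 - \left(6 - \frac{\left(-24\right)^{2}}{6}\right)\right) - 456096} = \frac{1}{\left(-8 + \left(-6 + \frac{1}{6} \cdot 576\right)\right) - 456096} = \frac{1}{\left(-8 + \left(-6 + 96\right)\right) - 456096} = \frac{1}{\left(-8 + 90\right) - 456096} = \frac{1}{82 - 456096} = \frac{1}{-456014} = - \frac{1}{456014} \approx -2.1929 \cdot 10^{-6}$)
$O - \left(\left(28977 - 6949\right) + n{\left(211,-293 \right)}\right) = - \frac{1}{456014} - \left(\left(28977 - 6949\right) + 410\right) = - \frac{1}{456014} - \left(22028 + 410\right) = - \frac{1}{456014} - 22438 = - \frac{10232042133}{456014}$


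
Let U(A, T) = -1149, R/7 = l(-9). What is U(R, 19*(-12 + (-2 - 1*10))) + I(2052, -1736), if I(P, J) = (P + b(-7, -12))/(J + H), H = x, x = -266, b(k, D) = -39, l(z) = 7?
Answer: -209301/182 ≈ -1150.0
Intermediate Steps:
R = 49 (R = 7*7 = 49)
H = -266
I(P, J) = (-39 + P)/(-266 + J) (I(P, J) = (P - 39)/(J - 266) = (-39 + P)/(-266 + J))
U(R, 19*(-12 + (-2 - 1*10))) + I(2052, -1736) = -1149 + (-39 + 2052)/(-266 - 1736) = -1149 + 2013/(-2002) = -1149 - 1/2002*2013 = -1149 - 183/182 = -209301/182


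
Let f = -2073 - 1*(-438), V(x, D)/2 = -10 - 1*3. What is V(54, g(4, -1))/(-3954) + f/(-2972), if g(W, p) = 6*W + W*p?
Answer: 3271031/5875644 ≈ 0.55671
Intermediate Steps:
V(x, D) = -26 (V(x, D) = 2*(-10 - 1*3) = 2*(-10 - 3) = 2*(-13) = -26)
f = -1635 (f = -2073 + 438 = -1635)
V(54, g(4, -1))/(-3954) + f/(-2972) = -26/(-3954) - 1635/(-2972) = -26*(-1/3954) - 1635*(-1/2972) = 13/1977 + 1635/2972 = 3271031/5875644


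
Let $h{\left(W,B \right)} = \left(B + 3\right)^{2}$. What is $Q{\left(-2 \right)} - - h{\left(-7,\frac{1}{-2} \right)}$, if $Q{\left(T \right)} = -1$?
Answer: $\frac{21}{4} \approx 5.25$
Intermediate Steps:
$h{\left(W,B \right)} = \left(3 + B\right)^{2}$
$Q{\left(-2 \right)} - - h{\left(-7,\frac{1}{-2} \right)} = -1 - - \left(3 + \frac{1}{-2}\right)^{2} = -1 - - \left(3 - \frac{1}{2}\right)^{2} = -1 - - \left(\frac{5}{2}\right)^{2} = -1 - \left(-1\right) \frac{25}{4} = -1 - - \frac{25}{4} = -1 + \frac{25}{4} = \frac{21}{4}$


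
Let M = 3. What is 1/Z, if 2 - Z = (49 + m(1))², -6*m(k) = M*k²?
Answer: -4/9401 ≈ -0.00042549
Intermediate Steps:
m(k) = -k²/2
Z = -9401/4 (Z = 2 - (49 - ½*1²)² = 2 - (49 - ½*1)² = 2 - (49 - ½)² = 2 - (97/2)² = 2 - 1*9409/4 = 2 - 9409/4 = -9401/4 ≈ -2350.3)
1/Z = 1/(-9401/4) = -4/9401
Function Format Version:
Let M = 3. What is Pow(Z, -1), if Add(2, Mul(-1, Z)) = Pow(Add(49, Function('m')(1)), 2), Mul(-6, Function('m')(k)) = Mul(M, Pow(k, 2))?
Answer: Rational(-4, 9401) ≈ -0.00042549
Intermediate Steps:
Function('m')(k) = Mul(Rational(-1, 2), Pow(k, 2)) (Function('m')(k) = Mul(Rational(-1, 6), Mul(3, Pow(k, 2))) = Mul(Rational(-1, 2), Pow(k, 2)))
Z = Rational(-9401, 4) (Z = Add(2, Mul(-1, Pow(Add(49, Mul(Rational(-1, 2), Pow(1, 2))), 2))) = Add(2, Mul(-1, Pow(Add(49, Mul(Rational(-1, 2), 1)), 2))) = Add(2, Mul(-1, Pow(Add(49, Rational(-1, 2)), 2))) = Add(2, Mul(-1, Pow(Rational(97, 2), 2))) = Add(2, Mul(-1, Rational(9409, 4))) = Add(2, Rational(-9409, 4)) = Rational(-9401, 4) ≈ -2350.3)
Pow(Z, -1) = Pow(Rational(-9401, 4), -1) = Rational(-4, 9401)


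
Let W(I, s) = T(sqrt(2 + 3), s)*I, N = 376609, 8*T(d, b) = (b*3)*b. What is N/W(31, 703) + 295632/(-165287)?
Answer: -13089682968920/7596828037419 ≈ -1.7230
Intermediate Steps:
T(d, b) = 3*b**2/8 (T(d, b) = ((b*3)*b)/8 = ((3*b)*b)/8 = (3*b**2)/8 = 3*b**2/8)
W(I, s) = 3*I*s**2/8 (W(I, s) = (3*s**2/8)*I = 3*I*s**2/8)
N/W(31, 703) + 295632/(-165287) = 376609/(((3/8)*31*703**2)) + 295632/(-165287) = 376609/(((3/8)*31*494209)) + 295632*(-1/165287) = 376609/(45961437/8) - 295632/165287 = 376609*(8/45961437) - 295632/165287 = 3012872/45961437 - 295632/165287 = -13089682968920/7596828037419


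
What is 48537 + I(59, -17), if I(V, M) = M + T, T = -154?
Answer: 48366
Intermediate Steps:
I(V, M) = -154 + M (I(V, M) = M - 154 = -154 + M)
48537 + I(59, -17) = 48537 + (-154 - 17) = 48537 - 171 = 48366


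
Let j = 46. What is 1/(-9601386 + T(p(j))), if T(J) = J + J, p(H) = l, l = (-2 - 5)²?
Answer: -1/9601288 ≈ -1.0415e-7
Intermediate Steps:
l = 49 (l = (-7)² = 49)
p(H) = 49
T(J) = 2*J
1/(-9601386 + T(p(j))) = 1/(-9601386 + 2*49) = 1/(-9601386 + 98) = 1/(-9601288) = -1/9601288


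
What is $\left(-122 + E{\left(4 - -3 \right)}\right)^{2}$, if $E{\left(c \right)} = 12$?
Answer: $12100$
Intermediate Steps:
$\left(-122 + E{\left(4 - -3 \right)}\right)^{2} = \left(-122 + 12\right)^{2} = \left(-110\right)^{2} = 12100$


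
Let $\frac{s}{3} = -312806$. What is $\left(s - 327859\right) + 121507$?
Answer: $-1144770$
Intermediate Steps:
$s = -938418$ ($s = 3 \left(-312806\right) = -938418$)
$\left(s - 327859\right) + 121507 = \left(-938418 - 327859\right) + 121507 = -1266277 + 121507 = -1144770$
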